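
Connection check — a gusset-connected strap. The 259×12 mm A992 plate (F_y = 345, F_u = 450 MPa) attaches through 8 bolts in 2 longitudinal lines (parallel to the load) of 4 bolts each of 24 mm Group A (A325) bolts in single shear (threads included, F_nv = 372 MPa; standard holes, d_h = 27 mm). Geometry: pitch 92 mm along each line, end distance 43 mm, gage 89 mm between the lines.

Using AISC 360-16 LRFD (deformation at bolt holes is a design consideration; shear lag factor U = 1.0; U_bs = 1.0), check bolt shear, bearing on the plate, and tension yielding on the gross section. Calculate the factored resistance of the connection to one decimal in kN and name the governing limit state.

Bolt shear: A_b = π(24)²/4 = 452.39 mm². φR_n = 0.75 × 372 × 452.39 × 8 × 1 = 1009.7 kN.
Bearing (12 mm plate, F_u = 450 MPa): end bolts L_c = 43 − 27/2 = 29.5, R_n = min(1.2×29.5×12×450, 2.4×24×12×450) = 191.16 kN/bolt; interior L_c = 92 − 27 = 65, R_n = 311.04 kN/bolt. φR_n = 0.75 × (2×191.16 + 6×311.04) = 1686.4 kN.
Tension yield (gross): A_g = 259×12 = 3108 mm². φR_n = 0.90 × 345 × 3108 = 965.0 kN.
Governing: min(1009.7, 1686.4, 965.0) = 965.0 kN → gross-section yield.

965.0 kN (gross-section yield governs)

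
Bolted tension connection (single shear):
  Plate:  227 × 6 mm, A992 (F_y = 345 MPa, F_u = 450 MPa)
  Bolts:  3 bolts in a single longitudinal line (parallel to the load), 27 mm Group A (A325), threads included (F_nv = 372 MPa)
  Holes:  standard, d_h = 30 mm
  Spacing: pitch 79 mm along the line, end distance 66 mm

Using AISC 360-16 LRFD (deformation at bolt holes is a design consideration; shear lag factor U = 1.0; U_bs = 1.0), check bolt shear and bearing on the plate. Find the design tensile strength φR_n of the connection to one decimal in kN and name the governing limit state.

Bolt shear: A_b = π(27)²/4 = 572.56 mm². φR_n = 0.75 × 372 × 572.56 × 3 × 1 = 479.2 kN.
Bearing (6 mm plate, F_u = 450 MPa): end bolts L_c = 66 − 30/2 = 51, R_n = min(1.2×51×6×450, 2.4×27×6×450) = 165.24 kN/bolt; interior L_c = 79 − 30 = 49, R_n = 158.76 kN/bolt. φR_n = 0.75 × (1×165.24 + 2×158.76) = 362.1 kN.
Governing: min(479.2, 362.1) = 362.1 kN → bearing.

362.1 kN (bearing governs)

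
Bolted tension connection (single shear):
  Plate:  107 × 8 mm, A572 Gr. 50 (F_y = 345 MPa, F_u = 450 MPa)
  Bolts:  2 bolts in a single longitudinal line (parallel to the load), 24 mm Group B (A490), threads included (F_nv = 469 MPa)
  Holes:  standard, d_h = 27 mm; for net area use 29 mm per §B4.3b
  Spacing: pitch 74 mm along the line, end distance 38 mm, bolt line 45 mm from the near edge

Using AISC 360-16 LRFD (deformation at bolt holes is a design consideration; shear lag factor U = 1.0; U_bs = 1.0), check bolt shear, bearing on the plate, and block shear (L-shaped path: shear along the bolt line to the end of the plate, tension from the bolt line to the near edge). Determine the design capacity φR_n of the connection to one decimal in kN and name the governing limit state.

193.3 kN (block shear governs)

Bolt shear: A_b = π(24)²/4 = 452.39 mm². φR_n = 0.75 × 469 × 452.39 × 2 × 1 = 318.3 kN.
Bearing (8 mm plate, F_u = 450 MPa): end bolts L_c = 38 − 27/2 = 24.5, R_n = min(1.2×24.5×8×450, 2.4×24×8×450) = 105.84 kN/bolt; interior L_c = 74 − 27 = 47, R_n = 203.04 kN/bolt. φR_n = 0.75 × (1×105.84 + 1×203.04) = 231.7 kN.
Block shear: shear path 1×[38+1×74] = 1×112 mm, A_gv = 896, A_nv = 1×(112 − 1.5×29)×8 = 548 mm²; tension to near edge: (45 − 0.5×29)×8 = 244 mm². R_n = min(0.6×450×548, 0.6×345×896) + 1.0×450×244 = min(147.96, 185.47) + 109.8 = 257.76 kN. φR_n = 0.75 × 257.76 = 193.3 kN.
Governing: min(318.3, 231.7, 193.3) = 193.3 kN → block shear.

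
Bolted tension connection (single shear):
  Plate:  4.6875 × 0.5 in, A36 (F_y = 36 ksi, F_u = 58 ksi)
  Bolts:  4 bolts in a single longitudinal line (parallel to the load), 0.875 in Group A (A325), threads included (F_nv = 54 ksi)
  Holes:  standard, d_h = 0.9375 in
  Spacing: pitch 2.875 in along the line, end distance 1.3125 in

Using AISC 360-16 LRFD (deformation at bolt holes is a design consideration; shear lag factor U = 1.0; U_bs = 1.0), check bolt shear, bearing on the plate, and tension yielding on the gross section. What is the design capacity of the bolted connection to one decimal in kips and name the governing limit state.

Bolt shear: A_b = π(0.875)²/4 = 0.60132 in². φR_n = 0.75 × 54 × 0.60132 × 4 × 1 = 97.4 kips.
Bearing (0.5 in plate, F_u = 58 ksi): end bolts L_c = 1.3125 − 0.9375/2 = 0.84375, R_n = min(1.2×0.84375×0.5×58, 2.4×0.875×0.5×58) = 29.363 kips/bolt; interior L_c = 2.875 − 0.9375 = 1.9375, R_n = 60.9 kips/bolt. φR_n = 0.75 × (1×29.363 + 3×60.9) = 159.0 kips.
Tension yield (gross): A_g = 4.6875×0.5 = 2.3438 in². φR_n = 0.90 × 36 × 2.3438 = 75.9 kips.
Governing: min(97.4, 159.0, 75.9) = 75.9 kips → gross-section yield.

75.9 kips (gross-section yield governs)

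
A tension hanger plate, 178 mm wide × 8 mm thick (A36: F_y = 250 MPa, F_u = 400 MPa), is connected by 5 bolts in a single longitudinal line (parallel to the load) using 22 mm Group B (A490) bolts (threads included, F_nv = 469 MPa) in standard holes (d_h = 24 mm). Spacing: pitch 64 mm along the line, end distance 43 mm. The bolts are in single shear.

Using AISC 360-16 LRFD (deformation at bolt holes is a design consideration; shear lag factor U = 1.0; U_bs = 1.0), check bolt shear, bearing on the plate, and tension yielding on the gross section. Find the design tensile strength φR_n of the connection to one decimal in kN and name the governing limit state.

Bolt shear: A_b = π(22)²/4 = 380.13 mm². φR_n = 0.75 × 469 × 380.13 × 5 × 1 = 668.6 kN.
Bearing (8 mm plate, F_u = 400 MPa): end bolts L_c = 43 − 24/2 = 31, R_n = min(1.2×31×8×400, 2.4×22×8×400) = 119.04 kN/bolt; interior L_c = 64 − 24 = 40, R_n = 153.6 kN/bolt. φR_n = 0.75 × (1×119.04 + 4×153.6) = 550.1 kN.
Tension yield (gross): A_g = 178×8 = 1424 mm². φR_n = 0.90 × 250 × 1424 = 320.4 kN.
Governing: min(668.6, 550.1, 320.4) = 320.4 kN → gross-section yield.

320.4 kN (gross-section yield governs)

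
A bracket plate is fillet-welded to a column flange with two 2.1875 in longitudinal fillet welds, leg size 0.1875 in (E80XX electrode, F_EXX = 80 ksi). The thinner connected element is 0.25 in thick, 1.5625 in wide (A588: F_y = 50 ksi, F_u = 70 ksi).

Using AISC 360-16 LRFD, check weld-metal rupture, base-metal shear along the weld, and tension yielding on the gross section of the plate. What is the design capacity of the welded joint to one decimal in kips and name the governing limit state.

Weld metal: throat = 0.707×0.1875 = 0.13256 in, L = 2×2.1875 = 4.375 in. φR_n = 0.75 × 0.6 × 80 × 0.13256 × 4.375 = 20.9 kips.
Base metal shear (0.25 in plate): yield φR_n = 1.0×0.6×50×0.25×4.375 = 32.8 kips; rupture φR_n = 0.75×0.6×70×0.25×4.375 = 34.5 kips; take 32.8 kips (yield).
Tension yield (gross): A_g = 1.5625×0.25 = 0.39063 in². φR_n = 0.90 × 50 × 0.39063 = 17.6 kips.
Governing: min(20.9, 32.8, 17.6) = 17.6 kips → gross-section yield.

17.6 kips (gross-section yield governs)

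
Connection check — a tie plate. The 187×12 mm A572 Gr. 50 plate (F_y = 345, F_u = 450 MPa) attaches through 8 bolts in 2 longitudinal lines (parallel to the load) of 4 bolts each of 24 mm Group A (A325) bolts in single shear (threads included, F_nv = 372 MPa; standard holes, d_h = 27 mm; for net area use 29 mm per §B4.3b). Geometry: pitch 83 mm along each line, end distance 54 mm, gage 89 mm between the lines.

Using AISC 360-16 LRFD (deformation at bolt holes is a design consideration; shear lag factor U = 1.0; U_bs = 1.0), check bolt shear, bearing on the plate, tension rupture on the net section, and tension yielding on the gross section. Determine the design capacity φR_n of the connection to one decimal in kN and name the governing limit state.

522.5 kN (net-section rupture governs)

Bolt shear: A_b = π(24)²/4 = 452.39 mm². φR_n = 0.75 × 372 × 452.39 × 8 × 1 = 1009.7 kN.
Bearing (12 mm plate, F_u = 450 MPa): end bolts L_c = 54 − 27/2 = 40.5, R_n = min(1.2×40.5×12×450, 2.4×24×12×450) = 262.44 kN/bolt; interior L_c = 83 − 27 = 56, R_n = 311.04 kN/bolt. φR_n = 0.75 × (2×262.44 + 6×311.04) = 1793.3 kN.
Tension rupture (net): A_n = (187 − 2×29)×12 = 1548 mm² (U = 1.0, A_e = A_n). φR_n = 0.75 × 450 × 1548 = 522.5 kN.
Tension yield (gross): A_g = 187×12 = 2244 mm². φR_n = 0.90 × 345 × 2244 = 696.8 kN.
Governing: min(1009.7, 1793.3, 522.5, 696.8) = 522.5 kN → net-section rupture.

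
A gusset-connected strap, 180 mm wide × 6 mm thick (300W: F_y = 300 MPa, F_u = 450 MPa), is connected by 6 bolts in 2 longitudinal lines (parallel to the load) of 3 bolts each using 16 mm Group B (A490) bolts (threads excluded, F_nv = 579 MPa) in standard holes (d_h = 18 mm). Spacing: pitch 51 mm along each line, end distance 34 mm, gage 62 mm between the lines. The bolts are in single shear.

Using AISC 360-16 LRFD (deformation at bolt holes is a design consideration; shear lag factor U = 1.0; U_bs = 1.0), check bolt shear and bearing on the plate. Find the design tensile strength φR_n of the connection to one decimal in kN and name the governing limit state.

432.5 kN (bearing governs)

Bolt shear: A_b = π(16)²/4 = 201.06 mm². φR_n = 0.75 × 579 × 201.06 × 6 × 1 = 523.9 kN.
Bearing (6 mm plate, F_u = 450 MPa): end bolts L_c = 34 − 18/2 = 25, R_n = min(1.2×25×6×450, 2.4×16×6×450) = 81 kN/bolt; interior L_c = 51 − 18 = 33, R_n = 103.68 kN/bolt. φR_n = 0.75 × (2×81 + 4×103.68) = 432.5 kN.
Governing: min(523.9, 432.5) = 432.5 kN → bearing.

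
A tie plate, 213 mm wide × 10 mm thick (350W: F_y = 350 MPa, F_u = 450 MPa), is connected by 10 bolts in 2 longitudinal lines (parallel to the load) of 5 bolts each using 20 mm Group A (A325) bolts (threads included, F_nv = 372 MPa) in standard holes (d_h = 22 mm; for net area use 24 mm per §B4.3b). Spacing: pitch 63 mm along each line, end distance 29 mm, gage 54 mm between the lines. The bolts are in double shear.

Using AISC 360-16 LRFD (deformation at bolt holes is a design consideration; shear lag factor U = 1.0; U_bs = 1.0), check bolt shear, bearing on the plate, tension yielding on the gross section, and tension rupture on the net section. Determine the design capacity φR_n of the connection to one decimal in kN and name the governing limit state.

556.9 kN (net-section rupture governs)

Bolt shear: A_b = π(20)²/4 = 314.16 mm². φR_n = 0.75 × 372 × 314.16 × 10 × 2 = 1753.0 kN.
Bearing (10 mm plate, F_u = 450 MPa): end bolts L_c = 29 − 22/2 = 18, R_n = min(1.2×18×10×450, 2.4×20×10×450) = 97.2 kN/bolt; interior L_c = 63 − 22 = 41, R_n = 216 kN/bolt. φR_n = 0.75 × (2×97.2 + 8×216) = 1441.8 kN.
Tension yield (gross): A_g = 213×10 = 2130 mm². φR_n = 0.90 × 350 × 2130 = 671.0 kN.
Tension rupture (net): A_n = (213 − 2×24)×10 = 1650 mm² (U = 1.0, A_e = A_n). φR_n = 0.75 × 450 × 1650 = 556.9 kN.
Governing: min(1753.0, 1441.8, 671.0, 556.9) = 556.9 kN → net-section rupture.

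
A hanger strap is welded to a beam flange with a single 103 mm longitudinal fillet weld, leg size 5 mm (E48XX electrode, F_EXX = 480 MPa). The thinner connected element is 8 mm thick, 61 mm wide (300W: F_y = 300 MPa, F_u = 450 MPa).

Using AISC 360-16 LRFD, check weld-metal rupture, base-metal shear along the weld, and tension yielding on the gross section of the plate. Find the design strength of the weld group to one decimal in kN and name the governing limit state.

78.6 kN (weld metal governs)

Weld metal: throat = 0.707×5 = 3.535 mm, L = 103 mm. φR_n = 0.75 × 0.6 × 480 × 3.535 × 103 = 78.6 kN.
Base metal shear (8 mm plate): yield φR_n = 1.0×0.6×300×8×103 = 148.3 kN; rupture φR_n = 0.75×0.6×450×8×103 = 166.9 kN; take 148.3 kN (yield).
Tension yield (gross): A_g = 61×8 = 488 mm². φR_n = 0.90 × 300 × 488 = 131.8 kN.
Governing: min(78.6, 148.3, 131.8) = 78.6 kN → weld metal.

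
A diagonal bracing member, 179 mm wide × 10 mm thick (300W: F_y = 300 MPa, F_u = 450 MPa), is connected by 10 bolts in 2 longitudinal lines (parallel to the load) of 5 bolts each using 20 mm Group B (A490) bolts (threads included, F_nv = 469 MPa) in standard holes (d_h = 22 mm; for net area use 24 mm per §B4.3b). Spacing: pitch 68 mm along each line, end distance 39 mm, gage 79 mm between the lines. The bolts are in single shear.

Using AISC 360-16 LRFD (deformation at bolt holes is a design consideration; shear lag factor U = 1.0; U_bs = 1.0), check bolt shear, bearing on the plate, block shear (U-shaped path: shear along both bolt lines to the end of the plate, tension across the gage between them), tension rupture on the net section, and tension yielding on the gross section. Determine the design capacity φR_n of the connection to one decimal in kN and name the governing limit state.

442.1 kN (net-section rupture governs)

Bolt shear: A_b = π(20)²/4 = 314.16 mm². φR_n = 0.75 × 469 × 314.16 × 10 × 1 = 1105.1 kN.
Bearing (10 mm plate, F_u = 450 MPa): end bolts L_c = 39 − 22/2 = 28, R_n = min(1.2×28×10×450, 2.4×20×10×450) = 151.2 kN/bolt; interior L_c = 68 − 22 = 46, R_n = 216 kN/bolt. φR_n = 0.75 × (2×151.2 + 8×216) = 1522.8 kN.
Block shear: shear path 2×[39+4×68] = 2×311 mm, A_gv = 6220, A_nv = 2×(311 − 4.5×24)×10 = 4060 mm²; tension across gage: (79 − 1×24)×10 = 550 mm². R_n = min(0.6×450×4060, 0.6×300×6220) + 1.0×450×550 = min(1096.2, 1119.6) + 247.5 = 1343.7 kN. φR_n = 0.75 × 1343.7 = 1007.8 kN.
Tension rupture (net): A_n = (179 − 2×24)×10 = 1310 mm² (U = 1.0, A_e = A_n). φR_n = 0.75 × 450 × 1310 = 442.1 kN.
Tension yield (gross): A_g = 179×10 = 1790 mm². φR_n = 0.90 × 300 × 1790 = 483.3 kN.
Governing: min(1105.1, 1522.8, 1007.8, 442.1, 483.3) = 442.1 kN → net-section rupture.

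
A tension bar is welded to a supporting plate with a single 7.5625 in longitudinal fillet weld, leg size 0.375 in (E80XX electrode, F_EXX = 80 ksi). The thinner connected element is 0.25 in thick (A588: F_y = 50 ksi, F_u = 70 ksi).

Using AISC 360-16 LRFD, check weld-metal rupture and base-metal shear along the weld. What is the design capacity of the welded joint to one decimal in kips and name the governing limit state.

56.7 kips (base-metal shear governs)

Weld metal: throat = 0.707×0.375 = 0.26513 in, L = 7.5625 in. φR_n = 0.75 × 0.6 × 80 × 0.26513 × 7.5625 = 72.2 kips.
Base metal shear (0.25 in plate): yield φR_n = 1.0×0.6×50×0.25×7.5625 = 56.7 kips; rupture φR_n = 0.75×0.6×70×0.25×7.5625 = 59.6 kips; take 56.7 kips (yield).
Governing: min(72.2, 56.7) = 56.7 kips → base-metal shear.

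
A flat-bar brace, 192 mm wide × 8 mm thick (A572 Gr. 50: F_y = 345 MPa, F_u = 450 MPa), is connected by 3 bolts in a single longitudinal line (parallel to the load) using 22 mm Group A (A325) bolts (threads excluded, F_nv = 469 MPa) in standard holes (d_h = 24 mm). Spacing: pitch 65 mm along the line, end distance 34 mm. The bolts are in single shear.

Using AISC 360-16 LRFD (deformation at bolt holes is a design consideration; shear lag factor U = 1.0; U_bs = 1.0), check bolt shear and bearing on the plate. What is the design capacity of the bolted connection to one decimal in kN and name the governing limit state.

337.0 kN (bearing governs)

Bolt shear: A_b = π(22)²/4 = 380.13 mm². φR_n = 0.75 × 469 × 380.13 × 3 × 1 = 401.1 kN.
Bearing (8 mm plate, F_u = 450 MPa): end bolts L_c = 34 − 24/2 = 22, R_n = min(1.2×22×8×450, 2.4×22×8×450) = 95.04 kN/bolt; interior L_c = 65 − 24 = 41, R_n = 177.12 kN/bolt. φR_n = 0.75 × (1×95.04 + 2×177.12) = 337.0 kN.
Governing: min(401.1, 337.0) = 337.0 kN → bearing.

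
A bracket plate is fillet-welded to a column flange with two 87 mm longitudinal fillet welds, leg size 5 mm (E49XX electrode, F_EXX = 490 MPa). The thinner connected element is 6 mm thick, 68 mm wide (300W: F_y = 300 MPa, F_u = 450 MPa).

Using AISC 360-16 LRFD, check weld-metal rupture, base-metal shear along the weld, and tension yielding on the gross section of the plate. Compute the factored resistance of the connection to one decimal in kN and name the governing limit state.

Weld metal: throat = 0.707×5 = 3.535 mm, L = 2×87 = 174 mm. φR_n = 0.75 × 0.6 × 490 × 3.535 × 174 = 135.6 kN.
Base metal shear (6 mm plate): yield φR_n = 1.0×0.6×300×6×174 = 187.9 kN; rupture φR_n = 0.75×0.6×450×6×174 = 211.4 kN; take 187.9 kN (yield).
Tension yield (gross): A_g = 68×6 = 408 mm². φR_n = 0.90 × 300 × 408 = 110.2 kN.
Governing: min(135.6, 187.9, 110.2) = 110.2 kN → gross-section yield.

110.2 kN (gross-section yield governs)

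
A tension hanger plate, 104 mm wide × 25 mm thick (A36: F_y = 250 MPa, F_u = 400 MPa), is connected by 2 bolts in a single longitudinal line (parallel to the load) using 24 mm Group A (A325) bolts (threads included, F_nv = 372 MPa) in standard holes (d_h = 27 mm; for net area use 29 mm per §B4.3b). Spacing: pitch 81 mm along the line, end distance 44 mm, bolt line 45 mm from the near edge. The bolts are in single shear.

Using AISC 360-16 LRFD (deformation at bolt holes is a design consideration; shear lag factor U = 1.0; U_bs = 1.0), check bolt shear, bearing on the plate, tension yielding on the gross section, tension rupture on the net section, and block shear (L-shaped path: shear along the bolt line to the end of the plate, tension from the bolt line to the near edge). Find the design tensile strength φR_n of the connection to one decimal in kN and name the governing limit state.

Bolt shear: A_b = π(24)²/4 = 452.39 mm². φR_n = 0.75 × 372 × 452.39 × 2 × 1 = 252.4 kN.
Bearing (25 mm plate, F_u = 400 MPa): end bolts L_c = 44 − 27/2 = 30.5, R_n = min(1.2×30.5×25×400, 2.4×24×25×400) = 366 kN/bolt; interior L_c = 81 − 27 = 54, R_n = 576 kN/bolt. φR_n = 0.75 × (1×366 + 1×576) = 706.5 kN.
Tension yield (gross): A_g = 104×25 = 2600 mm². φR_n = 0.90 × 250 × 2600 = 585.0 kN.
Tension rupture (net): A_n = (104 − 1×29)×25 = 1875 mm² (U = 1.0, A_e = A_n). φR_n = 0.75 × 400 × 1875 = 562.5 kN.
Block shear: shear path 1×[44+1×81] = 1×125 mm, A_gv = 3125, A_nv = 1×(125 − 1.5×29)×25 = 2037.5 mm²; tension to near edge: (45 − 0.5×29)×25 = 762.5 mm². R_n = min(0.6×400×2037.5, 0.6×250×3125) + 1.0×400×762.5 = min(489, 468.75) + 305 = 773.75 kN. φR_n = 0.75 × 773.75 = 580.3 kN.
Governing: min(252.4, 706.5, 585.0, 562.5, 580.3) = 252.4 kN → bolt shear.

252.4 kN (bolt shear governs)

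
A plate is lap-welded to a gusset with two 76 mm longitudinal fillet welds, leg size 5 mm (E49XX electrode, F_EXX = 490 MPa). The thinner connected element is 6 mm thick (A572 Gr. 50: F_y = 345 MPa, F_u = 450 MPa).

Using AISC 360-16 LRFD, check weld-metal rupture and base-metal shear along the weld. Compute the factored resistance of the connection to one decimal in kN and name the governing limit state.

118.5 kN (weld metal governs)

Weld metal: throat = 0.707×5 = 3.535 mm, L = 2×76 = 152 mm. φR_n = 0.75 × 0.6 × 490 × 3.535 × 152 = 118.5 kN.
Base metal shear (6 mm plate): yield φR_n = 1.0×0.6×345×6×152 = 188.8 kN; rupture φR_n = 0.75×0.6×450×6×152 = 184.7 kN; take 184.7 kN (rupture).
Governing: min(118.5, 184.7) = 118.5 kN → weld metal.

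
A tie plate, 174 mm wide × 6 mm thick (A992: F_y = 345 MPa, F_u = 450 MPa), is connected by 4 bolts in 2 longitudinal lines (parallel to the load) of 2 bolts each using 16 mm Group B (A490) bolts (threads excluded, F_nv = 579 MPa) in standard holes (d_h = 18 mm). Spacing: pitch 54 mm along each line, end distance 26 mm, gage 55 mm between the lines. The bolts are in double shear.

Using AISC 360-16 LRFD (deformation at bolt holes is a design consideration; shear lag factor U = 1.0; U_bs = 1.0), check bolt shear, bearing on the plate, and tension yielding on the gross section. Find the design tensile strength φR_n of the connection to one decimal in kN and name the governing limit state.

Bolt shear: A_b = π(16)²/4 = 201.06 mm². φR_n = 0.75 × 579 × 201.06 × 4 × 2 = 698.5 kN.
Bearing (6 mm plate, F_u = 450 MPa): end bolts L_c = 26 − 18/2 = 17, R_n = min(1.2×17×6×450, 2.4×16×6×450) = 55.08 kN/bolt; interior L_c = 54 − 18 = 36, R_n = 103.68 kN/bolt. φR_n = 0.75 × (2×55.08 + 2×103.68) = 238.1 kN.
Tension yield (gross): A_g = 174×6 = 1044 mm². φR_n = 0.90 × 345 × 1044 = 324.2 kN.
Governing: min(698.5, 238.1, 324.2) = 238.1 kN → bearing.

238.1 kN (bearing governs)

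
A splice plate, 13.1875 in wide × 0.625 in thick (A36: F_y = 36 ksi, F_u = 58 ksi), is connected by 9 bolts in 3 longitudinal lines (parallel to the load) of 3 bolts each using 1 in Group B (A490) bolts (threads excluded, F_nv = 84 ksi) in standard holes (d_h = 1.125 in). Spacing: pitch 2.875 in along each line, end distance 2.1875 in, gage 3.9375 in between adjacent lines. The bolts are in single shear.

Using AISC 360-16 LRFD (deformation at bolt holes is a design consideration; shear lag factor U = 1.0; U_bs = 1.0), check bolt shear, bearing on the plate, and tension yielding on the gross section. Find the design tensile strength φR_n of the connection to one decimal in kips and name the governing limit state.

Bolt shear: A_b = π(1)²/4 = 0.7854 in². φR_n = 0.75 × 84 × 0.7854 × 9 × 1 = 445.3 kips.
Bearing (0.625 in plate, F_u = 58 ksi): end bolts L_c = 2.1875 − 1.125/2 = 1.625, R_n = min(1.2×1.625×0.625×58, 2.4×1×0.625×58) = 70.688 kips/bolt; interior L_c = 2.875 − 1.125 = 1.75, R_n = 76.125 kips/bolt. φR_n = 0.75 × (3×70.688 + 6×76.125) = 501.6 kips.
Tension yield (gross): A_g = 13.1875×0.625 = 8.2422 in². φR_n = 0.90 × 36 × 8.2422 = 267.0 kips.
Governing: min(445.3, 501.6, 267.0) = 267.0 kips → gross-section yield.

267.0 kips (gross-section yield governs)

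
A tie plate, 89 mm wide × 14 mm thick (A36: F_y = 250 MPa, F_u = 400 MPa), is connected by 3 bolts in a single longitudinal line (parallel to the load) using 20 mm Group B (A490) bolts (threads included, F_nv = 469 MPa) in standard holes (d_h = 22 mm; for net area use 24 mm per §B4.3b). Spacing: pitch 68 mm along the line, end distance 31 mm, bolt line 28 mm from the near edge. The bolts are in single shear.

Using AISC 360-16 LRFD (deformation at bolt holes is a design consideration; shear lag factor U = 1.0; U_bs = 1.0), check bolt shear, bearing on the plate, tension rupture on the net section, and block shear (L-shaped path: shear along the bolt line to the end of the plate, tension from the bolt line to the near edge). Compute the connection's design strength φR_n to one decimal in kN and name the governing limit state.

273.0 kN (net-section rupture governs)

Bolt shear: A_b = π(20)²/4 = 314.16 mm². φR_n = 0.75 × 469 × 314.16 × 3 × 1 = 331.5 kN.
Bearing (14 mm plate, F_u = 400 MPa): end bolts L_c = 31 − 22/2 = 20, R_n = min(1.2×20×14×400, 2.4×20×14×400) = 134.4 kN/bolt; interior L_c = 68 − 22 = 46, R_n = 268.8 kN/bolt. φR_n = 0.75 × (1×134.4 + 2×268.8) = 504.0 kN.
Tension rupture (net): A_n = (89 − 1×24)×14 = 910 mm² (U = 1.0, A_e = A_n). φR_n = 0.75 × 400 × 910 = 273.0 kN.
Block shear: shear path 1×[31+2×68] = 1×167 mm, A_gv = 2338, A_nv = 1×(167 − 2.5×24)×14 = 1498 mm²; tension to near edge: (28 − 0.5×24)×14 = 224 mm². R_n = min(0.6×400×1498, 0.6×250×2338) + 1.0×400×224 = min(359.52, 350.7) + 89.6 = 440.3 kN. φR_n = 0.75 × 440.3 = 330.2 kN.
Governing: min(331.5, 504.0, 273.0, 330.2) = 273.0 kN → net-section rupture.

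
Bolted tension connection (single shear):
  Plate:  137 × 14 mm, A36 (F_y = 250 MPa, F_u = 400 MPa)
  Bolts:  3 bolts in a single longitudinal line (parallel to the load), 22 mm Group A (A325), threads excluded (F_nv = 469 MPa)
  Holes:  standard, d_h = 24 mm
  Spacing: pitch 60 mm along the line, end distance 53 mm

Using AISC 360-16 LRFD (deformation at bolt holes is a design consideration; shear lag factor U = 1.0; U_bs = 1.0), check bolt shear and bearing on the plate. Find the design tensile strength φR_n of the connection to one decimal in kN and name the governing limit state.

Bolt shear: A_b = π(22)²/4 = 380.13 mm². φR_n = 0.75 × 469 × 380.13 × 3 × 1 = 401.1 kN.
Bearing (14 mm plate, F_u = 400 MPa): end bolts L_c = 53 − 24/2 = 41, R_n = min(1.2×41×14×400, 2.4×22×14×400) = 275.52 kN/bolt; interior L_c = 60 − 24 = 36, R_n = 241.92 kN/bolt. φR_n = 0.75 × (1×275.52 + 2×241.92) = 569.5 kN.
Governing: min(401.1, 569.5) = 401.1 kN → bolt shear.

401.1 kN (bolt shear governs)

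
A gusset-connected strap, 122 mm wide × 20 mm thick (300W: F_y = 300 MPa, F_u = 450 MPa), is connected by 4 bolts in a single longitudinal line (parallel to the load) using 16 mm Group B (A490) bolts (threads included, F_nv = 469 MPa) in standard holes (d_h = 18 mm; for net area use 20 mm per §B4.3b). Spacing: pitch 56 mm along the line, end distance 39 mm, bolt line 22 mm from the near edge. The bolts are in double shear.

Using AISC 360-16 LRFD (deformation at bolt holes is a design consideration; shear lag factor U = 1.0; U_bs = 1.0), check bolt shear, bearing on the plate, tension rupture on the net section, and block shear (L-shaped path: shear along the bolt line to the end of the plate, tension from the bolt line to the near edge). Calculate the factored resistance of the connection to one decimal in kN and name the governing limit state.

565.8 kN (bolt shear governs)

Bolt shear: A_b = π(16)²/4 = 201.06 mm². φR_n = 0.75 × 469 × 201.06 × 4 × 2 = 565.8 kN.
Bearing (20 mm plate, F_u = 450 MPa): end bolts L_c = 39 − 18/2 = 30, R_n = min(1.2×30×20×450, 2.4×16×20×450) = 324 kN/bolt; interior L_c = 56 − 18 = 38, R_n = 345.6 kN/bolt. φR_n = 0.75 × (1×324 + 3×345.6) = 1020.6 kN.
Tension rupture (net): A_n = (122 − 1×20)×20 = 2040 mm² (U = 1.0, A_e = A_n). φR_n = 0.75 × 450 × 2040 = 688.5 kN.
Block shear: shear path 1×[39+3×56] = 1×207 mm, A_gv = 4140, A_nv = 1×(207 − 3.5×20)×20 = 2740 mm²; tension to near edge: (22 − 0.5×20)×20 = 240 mm². R_n = min(0.6×450×2740, 0.6×300×4140) + 1.0×450×240 = min(739.8, 745.2) + 108 = 847.8 kN. φR_n = 0.75 × 847.8 = 635.9 kN.
Governing: min(565.8, 1020.6, 688.5, 635.9) = 565.8 kN → bolt shear.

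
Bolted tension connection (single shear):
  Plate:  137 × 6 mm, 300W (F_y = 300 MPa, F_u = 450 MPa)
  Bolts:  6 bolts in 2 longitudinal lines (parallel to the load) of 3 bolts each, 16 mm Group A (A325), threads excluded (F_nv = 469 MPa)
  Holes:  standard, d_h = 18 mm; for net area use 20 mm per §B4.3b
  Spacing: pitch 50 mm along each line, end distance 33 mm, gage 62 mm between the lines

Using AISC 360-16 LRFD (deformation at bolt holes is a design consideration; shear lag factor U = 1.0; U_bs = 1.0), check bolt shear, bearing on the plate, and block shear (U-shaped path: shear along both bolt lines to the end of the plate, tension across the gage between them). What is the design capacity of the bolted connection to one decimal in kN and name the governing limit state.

Bolt shear: A_b = π(16)²/4 = 201.06 mm². φR_n = 0.75 × 469 × 201.06 × 6 × 1 = 424.3 kN.
Bearing (6 mm plate, F_u = 450 MPa): end bolts L_c = 33 − 18/2 = 24, R_n = min(1.2×24×6×450, 2.4×16×6×450) = 77.76 kN/bolt; interior L_c = 50 − 18 = 32, R_n = 103.68 kN/bolt. φR_n = 0.75 × (2×77.76 + 4×103.68) = 427.7 kN.
Block shear: shear path 2×[33+2×50] = 2×133 mm, A_gv = 1596, A_nv = 2×(133 − 2.5×20)×6 = 996 mm²; tension across gage: (62 − 1×20)×6 = 252 mm². R_n = min(0.6×450×996, 0.6×300×1596) + 1.0×450×252 = min(268.92, 287.28) + 113.4 = 382.32 kN. φR_n = 0.75 × 382.32 = 286.7 kN.
Governing: min(424.3, 427.7, 286.7) = 286.7 kN → block shear.

286.7 kN (block shear governs)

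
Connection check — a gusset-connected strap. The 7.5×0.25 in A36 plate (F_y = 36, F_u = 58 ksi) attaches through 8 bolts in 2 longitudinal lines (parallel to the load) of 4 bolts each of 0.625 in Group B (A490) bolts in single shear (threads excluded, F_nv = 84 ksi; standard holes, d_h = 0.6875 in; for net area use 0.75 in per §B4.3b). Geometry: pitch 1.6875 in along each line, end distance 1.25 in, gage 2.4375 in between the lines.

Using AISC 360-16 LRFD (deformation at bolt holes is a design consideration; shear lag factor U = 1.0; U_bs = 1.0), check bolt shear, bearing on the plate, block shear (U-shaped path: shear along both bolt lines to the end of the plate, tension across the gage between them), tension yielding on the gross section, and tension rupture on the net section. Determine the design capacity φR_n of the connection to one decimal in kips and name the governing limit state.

60.8 kips (gross-section yield governs)

Bolt shear: A_b = π(0.625)²/4 = 0.3068 in². φR_n = 0.75 × 84 × 0.3068 × 8 × 1 = 154.6 kips.
Bearing (0.25 in plate, F_u = 58 ksi): end bolts L_c = 1.25 − 0.6875/2 = 0.90625, R_n = min(1.2×0.90625×0.25×58, 2.4×0.625×0.25×58) = 15.769 kips/bolt; interior L_c = 1.6875 − 0.6875 = 1, R_n = 17.4 kips/bolt. φR_n = 0.75 × (2×15.769 + 6×17.4) = 102.0 kips.
Block shear: shear path 2×[1.25+3×1.6875] = 2×6.3125 in, A_gv = 3.1563, A_nv = 2×(6.3125 − 3.5×0.75)×0.25 = 1.8438 in²; tension across gage: (2.4375 − 1×0.75)×0.25 = 0.42188 in². R_n = min(0.6×58×1.8438, 0.6×36×3.1563) + 1.0×58×0.42188 = min(64.164, 68.176) + 24.469 = 88.633 kips. φR_n = 0.75 × 88.633 = 66.5 kips.
Tension yield (gross): A_g = 7.5×0.25 = 1.875 in². φR_n = 0.90 × 36 × 1.875 = 60.8 kips.
Tension rupture (net): A_n = (7.5 − 2×0.75)×0.25 = 1.5 in² (U = 1.0, A_e = A_n). φR_n = 0.75 × 58 × 1.5 = 65.3 kips.
Governing: min(154.6, 102.0, 66.5, 60.8, 65.3) = 60.8 kips → gross-section yield.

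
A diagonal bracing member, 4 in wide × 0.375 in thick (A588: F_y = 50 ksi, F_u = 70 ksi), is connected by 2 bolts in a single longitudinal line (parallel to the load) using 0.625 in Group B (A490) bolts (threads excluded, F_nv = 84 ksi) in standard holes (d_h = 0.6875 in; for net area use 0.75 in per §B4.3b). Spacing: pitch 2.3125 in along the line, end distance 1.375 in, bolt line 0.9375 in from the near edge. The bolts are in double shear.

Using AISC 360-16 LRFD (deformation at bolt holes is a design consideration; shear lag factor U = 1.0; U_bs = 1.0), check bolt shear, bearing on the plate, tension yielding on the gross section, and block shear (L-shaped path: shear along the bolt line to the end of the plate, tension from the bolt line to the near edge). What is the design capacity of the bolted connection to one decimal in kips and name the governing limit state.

41.3 kips (block shear governs)

Bolt shear: A_b = π(0.625)²/4 = 0.3068 in². φR_n = 0.75 × 84 × 0.3068 × 2 × 2 = 77.3 kips.
Bearing (0.375 in plate, F_u = 70 ksi): end bolts L_c = 1.375 − 0.6875/2 = 1.03125, R_n = min(1.2×1.03125×0.375×70, 2.4×0.625×0.375×70) = 32.484 kips/bolt; interior L_c = 2.3125 − 0.6875 = 1.625, R_n = 39.375 kips/bolt. φR_n = 0.75 × (1×32.484 + 1×39.375) = 53.9 kips.
Tension yield (gross): A_g = 4×0.375 = 1.5 in². φR_n = 0.90 × 50 × 1.5 = 67.5 kips.
Block shear: shear path 1×[1.375+1×2.3125] = 1×3.6875 in, A_gv = 1.3828, A_nv = 1×(3.6875 − 1.5×0.75)×0.375 = 0.96094 in²; tension to near edge: (0.9375 − 0.5×0.75)×0.375 = 0.21094 in². R_n = min(0.6×70×0.96094, 0.6×50×1.3828) + 1.0×70×0.21094 = min(40.359, 41.484) + 14.766 = 55.125 kips. φR_n = 0.75 × 55.125 = 41.3 kips.
Governing: min(77.3, 53.9, 67.5, 41.3) = 41.3 kips → block shear.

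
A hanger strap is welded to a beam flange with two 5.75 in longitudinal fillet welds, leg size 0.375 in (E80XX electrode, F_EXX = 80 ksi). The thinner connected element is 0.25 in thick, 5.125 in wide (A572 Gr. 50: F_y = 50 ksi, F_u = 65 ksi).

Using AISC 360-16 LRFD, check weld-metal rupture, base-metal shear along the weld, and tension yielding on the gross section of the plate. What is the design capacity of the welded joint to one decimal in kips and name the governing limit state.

57.7 kips (gross-section yield governs)

Weld metal: throat = 0.707×0.375 = 0.26513 in, L = 2×5.75 = 11.5 in. φR_n = 0.75 × 0.6 × 80 × 0.26513 × 11.5 = 109.8 kips.
Base metal shear (0.25 in plate): yield φR_n = 1.0×0.6×50×0.25×11.5 = 86.3 kips; rupture φR_n = 0.75×0.6×65×0.25×11.5 = 84.1 kips; take 84.1 kips (rupture).
Tension yield (gross): A_g = 5.125×0.25 = 1.2813 in². φR_n = 0.90 × 50 × 1.2813 = 57.7 kips.
Governing: min(109.8, 84.1, 57.7) = 57.7 kips → gross-section yield.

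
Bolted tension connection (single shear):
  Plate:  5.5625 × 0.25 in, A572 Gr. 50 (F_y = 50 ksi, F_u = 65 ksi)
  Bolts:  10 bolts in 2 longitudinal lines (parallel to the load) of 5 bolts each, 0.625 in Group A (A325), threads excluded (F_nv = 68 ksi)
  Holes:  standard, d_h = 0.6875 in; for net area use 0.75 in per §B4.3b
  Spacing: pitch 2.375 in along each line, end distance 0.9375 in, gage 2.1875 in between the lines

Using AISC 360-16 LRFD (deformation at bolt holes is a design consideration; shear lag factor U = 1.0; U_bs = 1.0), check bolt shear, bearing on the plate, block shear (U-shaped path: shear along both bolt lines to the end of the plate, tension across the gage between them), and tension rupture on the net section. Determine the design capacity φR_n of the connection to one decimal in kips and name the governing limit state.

49.5 kips (net-section rupture governs)

Bolt shear: A_b = π(0.625)²/4 = 0.3068 in². φR_n = 0.75 × 68 × 0.3068 × 10 × 1 = 156.5 kips.
Bearing (0.25 in plate, F_u = 65 ksi): end bolts L_c = 0.9375 − 0.6875/2 = 0.59375, R_n = min(1.2×0.59375×0.25×65, 2.4×0.625×0.25×65) = 11.578 kips/bolt; interior L_c = 2.375 − 0.6875 = 1.6875, R_n = 24.375 kips/bolt. φR_n = 0.75 × (2×11.578 + 8×24.375) = 163.6 kips.
Block shear: shear path 2×[0.9375+4×2.375] = 2×10.4375 in, A_gv = 5.2188, A_nv = 2×(10.4375 − 4.5×0.75)×0.25 = 3.5313 in²; tension across gage: (2.1875 − 1×0.75)×0.25 = 0.35938 in². R_n = min(0.6×65×3.5313, 0.6×50×5.2188) + 1.0×65×0.35938 = min(137.72, 156.56) + 23.36 = 161.08 kips. φR_n = 0.75 × 161.08 = 120.8 kips.
Tension rupture (net): A_n = (5.5625 − 2×0.75)×0.25 = 1.0156 in² (U = 1.0, A_e = A_n). φR_n = 0.75 × 65 × 1.0156 = 49.5 kips.
Governing: min(156.5, 163.6, 120.8, 49.5) = 49.5 kips → net-section rupture.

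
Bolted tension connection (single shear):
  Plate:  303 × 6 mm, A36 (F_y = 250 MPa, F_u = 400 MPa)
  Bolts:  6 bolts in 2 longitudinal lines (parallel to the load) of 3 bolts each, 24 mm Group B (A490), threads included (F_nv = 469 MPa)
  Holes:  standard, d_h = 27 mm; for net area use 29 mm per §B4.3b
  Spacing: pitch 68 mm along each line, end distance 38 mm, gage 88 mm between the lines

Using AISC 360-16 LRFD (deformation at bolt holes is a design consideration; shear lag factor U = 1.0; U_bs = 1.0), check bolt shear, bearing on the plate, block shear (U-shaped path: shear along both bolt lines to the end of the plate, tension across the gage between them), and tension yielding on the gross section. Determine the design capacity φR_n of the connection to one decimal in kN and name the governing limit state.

Bolt shear: A_b = π(24)²/4 = 452.39 mm². φR_n = 0.75 × 469 × 452.39 × 6 × 1 = 954.8 kN.
Bearing (6 mm plate, F_u = 400 MPa): end bolts L_c = 38 − 27/2 = 24.5, R_n = min(1.2×24.5×6×400, 2.4×24×6×400) = 70.56 kN/bolt; interior L_c = 68 − 27 = 41, R_n = 118.08 kN/bolt. φR_n = 0.75 × (2×70.56 + 4×118.08) = 460.1 kN.
Block shear: shear path 2×[38+2×68] = 2×174 mm, A_gv = 2088, A_nv = 2×(174 − 2.5×29)×6 = 1218 mm²; tension across gage: (88 − 1×29)×6 = 354 mm². R_n = min(0.6×400×1218, 0.6×250×2088) + 1.0×400×354 = min(292.32, 313.2) + 141.6 = 433.92 kN. φR_n = 0.75 × 433.92 = 325.4 kN.
Tension yield (gross): A_g = 303×6 = 1818 mm². φR_n = 0.90 × 250 × 1818 = 409.1 kN.
Governing: min(954.8, 460.1, 325.4, 409.1) = 325.4 kN → block shear.

325.4 kN (block shear governs)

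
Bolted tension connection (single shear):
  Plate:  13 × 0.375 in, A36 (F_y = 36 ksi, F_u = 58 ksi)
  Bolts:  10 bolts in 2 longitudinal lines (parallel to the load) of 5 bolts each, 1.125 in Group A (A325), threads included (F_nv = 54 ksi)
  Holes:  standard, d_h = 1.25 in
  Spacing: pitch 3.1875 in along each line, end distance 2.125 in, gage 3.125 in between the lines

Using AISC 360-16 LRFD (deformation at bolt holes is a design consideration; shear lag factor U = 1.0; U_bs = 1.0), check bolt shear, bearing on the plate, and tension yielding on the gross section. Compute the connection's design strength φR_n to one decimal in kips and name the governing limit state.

158.0 kips (gross-section yield governs)

Bolt shear: A_b = π(1.125)²/4 = 0.99402 in². φR_n = 0.75 × 54 × 0.99402 × 10 × 1 = 402.6 kips.
Bearing (0.375 in plate, F_u = 58 ksi): end bolts L_c = 2.125 − 1.25/2 = 1.5, R_n = min(1.2×1.5×0.375×58, 2.4×1.125×0.375×58) = 39.15 kips/bolt; interior L_c = 3.1875 − 1.25 = 1.9375, R_n = 50.569 kips/bolt. φR_n = 0.75 × (2×39.15 + 8×50.569) = 362.1 kips.
Tension yield (gross): A_g = 13×0.375 = 4.875 in². φR_n = 0.90 × 36 × 4.875 = 158.0 kips.
Governing: min(402.6, 362.1, 158.0) = 158.0 kips → gross-section yield.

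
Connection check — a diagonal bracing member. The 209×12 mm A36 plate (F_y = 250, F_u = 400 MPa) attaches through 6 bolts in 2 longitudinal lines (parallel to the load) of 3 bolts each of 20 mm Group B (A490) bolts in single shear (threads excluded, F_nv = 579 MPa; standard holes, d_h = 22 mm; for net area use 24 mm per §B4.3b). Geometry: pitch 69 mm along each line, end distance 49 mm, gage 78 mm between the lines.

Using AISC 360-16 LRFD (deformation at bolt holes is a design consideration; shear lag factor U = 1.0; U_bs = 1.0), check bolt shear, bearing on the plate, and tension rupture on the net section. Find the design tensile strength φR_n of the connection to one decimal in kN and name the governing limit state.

579.6 kN (net-section rupture governs)

Bolt shear: A_b = π(20)²/4 = 314.16 mm². φR_n = 0.75 × 579 × 314.16 × 6 × 1 = 818.5 kN.
Bearing (12 mm plate, F_u = 400 MPa): end bolts L_c = 49 − 22/2 = 38, R_n = min(1.2×38×12×400, 2.4×20×12×400) = 218.88 kN/bolt; interior L_c = 69 − 22 = 47, R_n = 230.4 kN/bolt. φR_n = 0.75 × (2×218.88 + 4×230.4) = 1019.5 kN.
Tension rupture (net): A_n = (209 − 2×24)×12 = 1932 mm² (U = 1.0, A_e = A_n). φR_n = 0.75 × 400 × 1932 = 579.6 kN.
Governing: min(818.5, 1019.5, 579.6) = 579.6 kN → net-section rupture.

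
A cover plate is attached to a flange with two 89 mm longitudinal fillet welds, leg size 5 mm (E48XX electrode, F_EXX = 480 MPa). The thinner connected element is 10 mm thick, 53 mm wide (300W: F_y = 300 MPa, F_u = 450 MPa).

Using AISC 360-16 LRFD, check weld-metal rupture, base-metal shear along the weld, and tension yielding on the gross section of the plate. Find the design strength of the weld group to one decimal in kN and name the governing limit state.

Weld metal: throat = 0.707×5 = 3.535 mm, L = 2×89 = 178 mm. φR_n = 0.75 × 0.6 × 480 × 3.535 × 178 = 135.9 kN.
Base metal shear (10 mm plate): yield φR_n = 1.0×0.6×300×10×178 = 320.4 kN; rupture φR_n = 0.75×0.6×450×10×178 = 360.5 kN; take 320.4 kN (yield).
Tension yield (gross): A_g = 53×10 = 530 mm². φR_n = 0.90 × 300 × 530 = 143.1 kN.
Governing: min(135.9, 320.4, 143.1) = 135.9 kN → weld metal.

135.9 kN (weld metal governs)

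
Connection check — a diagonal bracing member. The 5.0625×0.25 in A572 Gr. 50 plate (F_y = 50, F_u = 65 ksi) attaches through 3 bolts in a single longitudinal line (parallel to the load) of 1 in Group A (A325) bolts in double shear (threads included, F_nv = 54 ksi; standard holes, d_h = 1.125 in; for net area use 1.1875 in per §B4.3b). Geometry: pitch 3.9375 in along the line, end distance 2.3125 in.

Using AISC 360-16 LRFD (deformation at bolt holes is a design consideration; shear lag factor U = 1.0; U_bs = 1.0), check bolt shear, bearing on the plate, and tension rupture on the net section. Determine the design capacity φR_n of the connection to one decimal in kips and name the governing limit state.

47.2 kips (net-section rupture governs)

Bolt shear: A_b = π(1)²/4 = 0.7854 in². φR_n = 0.75 × 54 × 0.7854 × 3 × 2 = 190.9 kips.
Bearing (0.25 in plate, F_u = 65 ksi): end bolts L_c = 2.3125 − 1.125/2 = 1.75, R_n = min(1.2×1.75×0.25×65, 2.4×1×0.25×65) = 34.125 kips/bolt; interior L_c = 3.9375 − 1.125 = 2.8125, R_n = 39 kips/bolt. φR_n = 0.75 × (1×34.125 + 2×39) = 84.1 kips.
Tension rupture (net): A_n = (5.0625 − 1×1.1875)×0.25 = 0.96875 in² (U = 1.0, A_e = A_n). φR_n = 0.75 × 65 × 0.96875 = 47.2 kips.
Governing: min(190.9, 84.1, 47.2) = 47.2 kips → net-section rupture.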